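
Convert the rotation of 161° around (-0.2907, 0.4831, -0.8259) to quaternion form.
0.165 - 0.2867i + 0.4765j - 0.8146k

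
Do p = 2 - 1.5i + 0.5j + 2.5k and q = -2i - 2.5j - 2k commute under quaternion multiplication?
No: pq = 3.25 + 1.25i - 13j + 0.75k ≠ 3.25 - 9.25i + 3j - 8.75k = qp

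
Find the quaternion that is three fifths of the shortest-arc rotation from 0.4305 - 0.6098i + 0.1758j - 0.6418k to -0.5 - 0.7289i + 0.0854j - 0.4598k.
-0.1363 - 0.7715i + 0.1387j - 0.6057k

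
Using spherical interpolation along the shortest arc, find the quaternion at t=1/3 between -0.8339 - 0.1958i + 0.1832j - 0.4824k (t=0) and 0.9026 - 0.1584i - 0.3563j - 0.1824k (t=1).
-0.922 - 0.0806i + 0.2606j - 0.2748k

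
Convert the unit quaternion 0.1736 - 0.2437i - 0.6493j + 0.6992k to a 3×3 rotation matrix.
[[-0.8209, 0.0737, -0.5662], [0.5592, -0.0965, -0.8234], [-0.1154, -0.9926, 0.038]]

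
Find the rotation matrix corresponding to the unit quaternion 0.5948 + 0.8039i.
[[1, 0, 0], [0, -0.2925, -0.9563], [0, 0.9563, -0.2925]]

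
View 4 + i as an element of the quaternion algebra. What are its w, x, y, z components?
4 + i + 0j + 0k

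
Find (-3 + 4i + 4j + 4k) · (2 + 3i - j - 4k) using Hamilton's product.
2 - 13i + 39j + 4k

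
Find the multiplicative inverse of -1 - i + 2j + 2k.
-0.1 + 0.1i - 0.2j - 0.2k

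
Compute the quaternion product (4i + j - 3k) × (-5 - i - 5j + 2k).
15 - 33i - 10j - 4k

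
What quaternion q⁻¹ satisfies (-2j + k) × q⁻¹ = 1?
0.4j - 0.2k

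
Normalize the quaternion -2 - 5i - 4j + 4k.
-0.2561 - 0.6402i - 0.5121j + 0.5121k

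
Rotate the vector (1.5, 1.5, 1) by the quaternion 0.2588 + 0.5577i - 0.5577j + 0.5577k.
(-1.399, -1.777, 0.622)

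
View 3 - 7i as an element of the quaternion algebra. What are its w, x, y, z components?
3 - 7i + 0j + 0k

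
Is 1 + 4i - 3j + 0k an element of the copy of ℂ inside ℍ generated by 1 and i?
No. The quaternion 1 + 4i - 3j has j-coefficient y = -3 and k-coefficient z = 0, not both zero, so it does not lie in the complex subalgebra spanned by 1 and i.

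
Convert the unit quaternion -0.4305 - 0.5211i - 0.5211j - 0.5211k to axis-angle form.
axis = (-√3/3, -√3/3, -√3/3), θ = 231°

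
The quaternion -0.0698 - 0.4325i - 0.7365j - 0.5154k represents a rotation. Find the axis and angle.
axis = (-0.4336, -0.7383, -0.5167), θ = 188°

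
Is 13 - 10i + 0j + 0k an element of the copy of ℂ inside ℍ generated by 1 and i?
Yes. The quaternion 13 - 10i has j- and k-coefficients y = z = 0, so it lies in the complex subalgebra spanned by 1 and i.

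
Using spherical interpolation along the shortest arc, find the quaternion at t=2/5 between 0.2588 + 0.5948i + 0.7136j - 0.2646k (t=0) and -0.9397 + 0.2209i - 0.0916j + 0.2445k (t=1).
0.6807 + 0.3228i + 0.5732j - 0.3224k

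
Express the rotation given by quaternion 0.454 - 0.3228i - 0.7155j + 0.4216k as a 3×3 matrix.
[[-0.3794, 0.0791, -0.9219], [0.8447, 0.4361, -0.3102], [0.3775, -0.8964, -0.2323]]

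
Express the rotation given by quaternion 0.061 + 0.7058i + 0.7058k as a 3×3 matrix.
[[0.0037, -0.0861, 0.9963], [0.0861, -0.9926, -0.0861], [0.9963, 0.0861, 0.0037]]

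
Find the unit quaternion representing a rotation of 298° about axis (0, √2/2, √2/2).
-0.8572 + 0.3642j + 0.3642k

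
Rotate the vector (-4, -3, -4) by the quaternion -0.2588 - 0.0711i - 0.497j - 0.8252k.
(2.995, -4.009, -3.995)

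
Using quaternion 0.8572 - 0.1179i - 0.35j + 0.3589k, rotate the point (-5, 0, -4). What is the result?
(0.252, -3.293, -5.486)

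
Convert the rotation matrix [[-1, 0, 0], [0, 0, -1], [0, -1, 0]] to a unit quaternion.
-0.7071j + 0.7071k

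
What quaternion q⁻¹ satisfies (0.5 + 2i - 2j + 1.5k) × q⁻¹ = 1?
0.0476 - 0.1905i + 0.1905j - 0.1429k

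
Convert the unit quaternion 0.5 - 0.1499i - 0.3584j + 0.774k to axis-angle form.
axis = (-0.1731, -0.4138, 0.8937), θ = 2π/3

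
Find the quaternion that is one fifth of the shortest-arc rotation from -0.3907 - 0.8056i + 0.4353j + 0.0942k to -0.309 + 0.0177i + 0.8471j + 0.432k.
-0.4081 - 0.6853i + 0.5746j + 0.1836k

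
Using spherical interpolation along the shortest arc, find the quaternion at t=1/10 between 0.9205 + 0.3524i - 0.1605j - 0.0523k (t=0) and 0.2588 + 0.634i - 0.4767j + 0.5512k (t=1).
0.8903 + 0.4051i - 0.2071j + 0.0174k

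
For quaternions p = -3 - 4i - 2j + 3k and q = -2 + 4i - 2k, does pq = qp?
No: pq = 28 + 8j + 8k ≠ 28 - 8i - 8k = qp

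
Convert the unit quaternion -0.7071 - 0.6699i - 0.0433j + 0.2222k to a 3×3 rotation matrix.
[[0.8975, 0.3722, -0.2365], [-0.2562, 0.0037, -0.9666], [-0.3589, 0.9281, 0.0987]]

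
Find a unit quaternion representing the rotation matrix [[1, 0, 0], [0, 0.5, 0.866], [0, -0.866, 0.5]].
0.866 - 0.5i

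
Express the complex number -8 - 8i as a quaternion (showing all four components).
-8 - 8i + 0j + 0k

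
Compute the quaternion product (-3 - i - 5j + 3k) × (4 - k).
-9 + i - 21j + 15k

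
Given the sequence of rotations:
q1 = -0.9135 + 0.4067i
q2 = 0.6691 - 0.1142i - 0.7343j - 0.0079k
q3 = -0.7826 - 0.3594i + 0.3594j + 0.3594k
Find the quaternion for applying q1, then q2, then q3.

q2 · q1 = -0.5648 + 0.3764i + 0.6676j + 0.3059k
q3 · q2 · q1 = 0.2274 - 0.2216i - 0.4802j - 0.8176k
0.2274 - 0.2216i - 0.4802j - 0.8176k


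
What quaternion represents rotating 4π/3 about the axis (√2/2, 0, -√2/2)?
-0.5 + 0.6124i - 0.6124k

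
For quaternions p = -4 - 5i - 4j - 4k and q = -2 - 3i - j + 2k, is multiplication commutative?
No: pq = -3 + 10i + 34j - 7k ≠ -3 + 34i - 10j + 7k = qp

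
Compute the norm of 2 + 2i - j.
3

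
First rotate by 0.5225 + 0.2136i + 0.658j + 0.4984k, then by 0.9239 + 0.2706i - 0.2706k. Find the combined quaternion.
0.5598 + 0.5168i + 0.4153j + 0.4971k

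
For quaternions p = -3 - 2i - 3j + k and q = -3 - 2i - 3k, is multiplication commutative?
No: pq = 8 + 21i + j ≠ 8 + 3i + 17j + 12k = qp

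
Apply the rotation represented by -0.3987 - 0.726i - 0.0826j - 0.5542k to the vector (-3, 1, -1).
(-2.309, -1.867, -1.478)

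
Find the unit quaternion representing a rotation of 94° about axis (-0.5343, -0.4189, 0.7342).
0.682 - 0.3908i - 0.3064j + 0.537k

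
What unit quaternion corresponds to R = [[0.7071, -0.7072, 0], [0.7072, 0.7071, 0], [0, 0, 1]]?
0.9239 + 0.3827k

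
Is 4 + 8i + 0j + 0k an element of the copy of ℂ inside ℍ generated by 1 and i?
Yes. The quaternion 4 + 8i has j- and k-coefficients y = z = 0, so it lies in the complex subalgebra spanned by 1 and i.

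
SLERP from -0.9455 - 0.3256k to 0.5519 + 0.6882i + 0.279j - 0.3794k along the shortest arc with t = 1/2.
-0.8954 - 0.4115i - 0.1668j + 0.0322k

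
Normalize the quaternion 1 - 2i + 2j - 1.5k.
0.2981 - 0.5963i + 0.5963j - 0.4472k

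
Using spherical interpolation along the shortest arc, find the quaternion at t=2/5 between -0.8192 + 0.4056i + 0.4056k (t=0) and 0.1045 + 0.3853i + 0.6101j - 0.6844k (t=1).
-0.6661 + 0.0982i - 0.3233j + 0.665k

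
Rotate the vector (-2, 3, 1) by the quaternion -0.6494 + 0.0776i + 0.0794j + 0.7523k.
(3.271, 1.718, 0.592)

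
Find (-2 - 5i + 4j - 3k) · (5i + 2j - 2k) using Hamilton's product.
11 - 12i - 29j - 26k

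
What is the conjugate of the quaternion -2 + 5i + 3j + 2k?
-2 - 5i - 3j - 2k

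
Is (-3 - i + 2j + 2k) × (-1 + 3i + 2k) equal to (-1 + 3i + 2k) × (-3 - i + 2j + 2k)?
No: pq = 2 - 4i + 6j - 14k ≠ 2 - 12i - 10j - 2k = qp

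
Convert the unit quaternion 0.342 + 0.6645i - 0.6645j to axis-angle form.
axis = (√2/2, -√2/2, 0), θ = 140°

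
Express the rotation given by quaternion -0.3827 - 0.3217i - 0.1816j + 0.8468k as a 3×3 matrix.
[[-0.5001, 0.765, -0.4058], [-0.5313, -0.6411, -0.5538], [-0.6838, -0.0613, 0.7271]]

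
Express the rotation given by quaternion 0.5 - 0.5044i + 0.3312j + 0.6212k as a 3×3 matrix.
[[0.0088, -0.9553, -0.2955], [0.2871, -0.2806, 0.9159], [-0.9579, -0.0929, 0.2718]]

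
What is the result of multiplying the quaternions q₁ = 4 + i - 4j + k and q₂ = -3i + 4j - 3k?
22 - 4i + 16j - 20k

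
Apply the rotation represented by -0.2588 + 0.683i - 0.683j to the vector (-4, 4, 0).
(-4, 4, 0)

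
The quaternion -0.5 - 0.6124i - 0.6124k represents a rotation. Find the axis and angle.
axis = (-√2/2, 0, -√2/2), θ = 4π/3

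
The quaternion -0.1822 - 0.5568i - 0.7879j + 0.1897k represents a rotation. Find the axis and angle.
axis = (-0.5663, -0.8013, 0.1929), θ = 201°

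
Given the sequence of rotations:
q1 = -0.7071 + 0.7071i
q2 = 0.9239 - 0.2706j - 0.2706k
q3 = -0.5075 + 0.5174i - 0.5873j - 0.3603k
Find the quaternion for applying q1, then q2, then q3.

q2 · q1 = -0.6533 + 0.6533i + 0.3827k
q3 · q2 · q1 = 0.1314 - 0.8943i - 0.0497j + 0.4248k
0.1314 - 0.8943i - 0.0497j + 0.4248k


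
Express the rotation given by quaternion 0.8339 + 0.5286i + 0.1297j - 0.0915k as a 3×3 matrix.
[[0.9496, 0.2897, 0.1196], [-0.0155, 0.4244, -0.9053], [-0.313, 0.8579, 0.4075]]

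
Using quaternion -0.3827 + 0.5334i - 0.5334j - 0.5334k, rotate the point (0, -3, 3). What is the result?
(2.45, 3.346, -0.896)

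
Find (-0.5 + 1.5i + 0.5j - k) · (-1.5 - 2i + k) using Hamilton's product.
4.75 - 0.75i - 0.25j + 2k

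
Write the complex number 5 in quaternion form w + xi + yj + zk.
5 + 0i + 0j + 0k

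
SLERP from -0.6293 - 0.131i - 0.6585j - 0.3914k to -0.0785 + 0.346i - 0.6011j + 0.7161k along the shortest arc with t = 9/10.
-0.168 + 0.3173i - 0.6802j + 0.6391k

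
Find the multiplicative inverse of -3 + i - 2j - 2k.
-0.1667 - 0.0556i + 0.1111j + 0.1111k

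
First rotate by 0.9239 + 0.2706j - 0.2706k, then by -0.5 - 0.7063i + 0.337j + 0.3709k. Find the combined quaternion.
-0.4528 - 0.8441i - 0.0151j + 0.2868k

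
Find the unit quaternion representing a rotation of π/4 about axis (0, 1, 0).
0.9239 + 0.3827j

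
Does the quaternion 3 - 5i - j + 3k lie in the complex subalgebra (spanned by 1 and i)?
No. The quaternion 3 - 5i - j + 3k has j-coefficient y = -1 and k-coefficient z = 3, not both zero, so it does not lie in the complex subalgebra spanned by 1 and i.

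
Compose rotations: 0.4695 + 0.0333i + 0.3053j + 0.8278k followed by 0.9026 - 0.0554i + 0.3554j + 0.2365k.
0.1213 + 0.226i + 0.4962j + 0.8295k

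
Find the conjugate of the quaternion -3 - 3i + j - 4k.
-3 + 3i - j + 4k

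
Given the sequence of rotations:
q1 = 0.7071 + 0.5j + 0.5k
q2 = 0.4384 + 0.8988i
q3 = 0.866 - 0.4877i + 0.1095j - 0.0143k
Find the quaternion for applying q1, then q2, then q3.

q2 · q1 = 0.31 + 0.6355i - 0.2302j + 0.6686k
q3 · q2 · q1 = 0.6132 + 0.4691i + 0.1516j + 0.6173k
0.6132 + 0.4691i + 0.1516j + 0.6173k


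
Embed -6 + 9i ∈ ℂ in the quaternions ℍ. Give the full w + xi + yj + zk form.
-6 + 9i + 0j + 0k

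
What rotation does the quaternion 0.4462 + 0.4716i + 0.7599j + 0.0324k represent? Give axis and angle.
axis = (0.527, 0.8491, 0.0362), θ = 127°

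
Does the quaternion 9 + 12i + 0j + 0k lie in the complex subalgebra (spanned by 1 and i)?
Yes. The quaternion 9 + 12i has j- and k-coefficients y = z = 0, so it lies in the complex subalgebra spanned by 1 and i.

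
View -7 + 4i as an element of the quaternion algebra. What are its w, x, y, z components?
-7 + 4i + 0j + 0k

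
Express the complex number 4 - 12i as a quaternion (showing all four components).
4 - 12i + 0j + 0k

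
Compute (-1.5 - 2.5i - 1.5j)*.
-1.5 + 2.5i + 1.5j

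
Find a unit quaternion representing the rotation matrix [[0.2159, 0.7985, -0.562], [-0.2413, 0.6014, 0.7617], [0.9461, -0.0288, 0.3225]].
0.7314 - 0.2702i - 0.5155j - 0.3554k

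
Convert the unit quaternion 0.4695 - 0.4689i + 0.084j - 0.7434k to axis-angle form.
axis = (-0.5311, 0.0951, -0.842), θ = 124°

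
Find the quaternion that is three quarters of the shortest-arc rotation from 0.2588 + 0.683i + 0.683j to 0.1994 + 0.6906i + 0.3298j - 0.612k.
0.2259 + 0.7244i + 0.443j - 0.4775k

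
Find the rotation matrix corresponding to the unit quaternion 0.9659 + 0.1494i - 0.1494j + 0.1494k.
[[0.9107, -0.3333, -0.244], [0.244, 0.9107, -0.3333], [0.3333, 0.244, 0.9107]]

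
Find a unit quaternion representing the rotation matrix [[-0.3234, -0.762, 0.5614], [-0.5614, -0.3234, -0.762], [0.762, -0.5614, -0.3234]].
0.0872 + 0.5752i - 0.5752j + 0.5752k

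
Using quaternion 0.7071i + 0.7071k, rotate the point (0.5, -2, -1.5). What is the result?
(-1.5, 2, 0.5)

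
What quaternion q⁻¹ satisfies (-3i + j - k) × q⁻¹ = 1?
0.2727i - 0.0909j + 0.0909k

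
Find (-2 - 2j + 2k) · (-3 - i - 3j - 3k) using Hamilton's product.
6 + 14i + 10j - 2k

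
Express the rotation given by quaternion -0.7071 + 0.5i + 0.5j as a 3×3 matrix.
[[0.5, 0.5, -0.7071], [0.5, 0.5, 0.7071], [0.7071, -0.7071, 0]]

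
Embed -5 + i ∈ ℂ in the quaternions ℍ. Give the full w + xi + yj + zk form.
-5 + i + 0j + 0k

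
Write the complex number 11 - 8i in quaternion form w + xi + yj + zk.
11 - 8i + 0j + 0k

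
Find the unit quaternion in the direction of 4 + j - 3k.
0.7845 + 0.1961j - 0.5883k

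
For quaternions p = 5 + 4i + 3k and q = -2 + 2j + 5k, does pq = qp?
No: pq = -25 - 14i - 10j + 27k ≠ -25 - 2i + 30j + 11k = qp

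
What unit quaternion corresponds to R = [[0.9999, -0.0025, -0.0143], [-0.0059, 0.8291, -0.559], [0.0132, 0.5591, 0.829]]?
0.9563 + 0.2923i - 0.0072j - 0.0009k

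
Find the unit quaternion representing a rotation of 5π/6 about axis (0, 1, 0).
0.2588 + 0.9659j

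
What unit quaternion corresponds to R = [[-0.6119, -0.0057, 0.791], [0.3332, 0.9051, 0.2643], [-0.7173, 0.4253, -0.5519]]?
0.4305 + 0.0935i + 0.8759j + 0.1968k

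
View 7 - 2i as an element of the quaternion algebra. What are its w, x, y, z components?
7 - 2i + 0j + 0k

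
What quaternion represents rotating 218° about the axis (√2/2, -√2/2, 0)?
-0.3256 + 0.6686i - 0.6686j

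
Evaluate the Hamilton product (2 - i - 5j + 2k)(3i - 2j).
-7 + 10i + 2j + 17k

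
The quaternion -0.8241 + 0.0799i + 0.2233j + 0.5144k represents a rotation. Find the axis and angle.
axis = (0.1411, 0.3942, 0.9081), θ = 291°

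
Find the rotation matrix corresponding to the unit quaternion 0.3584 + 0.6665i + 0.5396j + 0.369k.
[[0.1453, 0.4548, 0.8787], [0.9838, -0.1608, -0.0795], [0.1051, 0.876, -0.4708]]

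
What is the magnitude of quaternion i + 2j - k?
√6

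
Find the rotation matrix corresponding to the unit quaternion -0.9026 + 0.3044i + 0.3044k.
[[0.8147, 0.5495, 0.1853], [-0.5495, 0.6294, 0.5495], [0.1853, -0.5495, 0.8147]]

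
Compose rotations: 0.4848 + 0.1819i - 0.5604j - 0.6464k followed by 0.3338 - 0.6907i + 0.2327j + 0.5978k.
0.8043 - 0.0895i - 0.412j + 0.4188k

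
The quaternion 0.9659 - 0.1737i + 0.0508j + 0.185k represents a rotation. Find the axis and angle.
axis = (-0.6712, 0.1963, 0.7148), θ = π/6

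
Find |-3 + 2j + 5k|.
√38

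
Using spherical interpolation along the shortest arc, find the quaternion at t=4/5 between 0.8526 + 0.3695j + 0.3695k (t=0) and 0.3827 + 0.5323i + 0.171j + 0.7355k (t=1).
0.5122 + 0.4454i + 0.2263j + 0.6986k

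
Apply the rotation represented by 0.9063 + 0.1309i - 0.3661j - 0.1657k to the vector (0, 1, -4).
(3.032, 1.375, -2.432)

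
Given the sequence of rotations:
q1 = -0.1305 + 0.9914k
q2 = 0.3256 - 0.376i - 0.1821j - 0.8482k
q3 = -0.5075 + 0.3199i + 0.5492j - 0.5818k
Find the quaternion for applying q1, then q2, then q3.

q2 · q1 = 0.7984 - 0.1315i + 0.3965j + 0.4335k
q3 · q2 · q1 = -0.3287 + 0.7909i + 0.1751j - 0.4855k
-0.3287 + 0.7909i + 0.1751j - 0.4855k


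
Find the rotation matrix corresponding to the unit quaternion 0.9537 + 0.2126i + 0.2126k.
[[0.9096, -0.4055, 0.0904], [0.4055, 0.8192, -0.4055], [0.0904, 0.4055, 0.9096]]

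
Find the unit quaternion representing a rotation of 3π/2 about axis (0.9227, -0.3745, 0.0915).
-0.7071 + 0.6524i - 0.2648j + 0.0647k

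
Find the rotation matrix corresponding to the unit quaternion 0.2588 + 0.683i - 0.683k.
[[0.067, 0.3535, -0.933], [-0.3535, -0.866, -0.3535], [-0.933, 0.3535, 0.067]]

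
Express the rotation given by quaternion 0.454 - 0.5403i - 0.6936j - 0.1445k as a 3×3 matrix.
[[-0.0039, 0.8807, -0.4736], [0.6183, 0.3744, 0.691], [0.7859, -0.2901, -0.546]]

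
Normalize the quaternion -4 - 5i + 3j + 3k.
-0.5208 - 0.6509i + 0.3906j + 0.3906k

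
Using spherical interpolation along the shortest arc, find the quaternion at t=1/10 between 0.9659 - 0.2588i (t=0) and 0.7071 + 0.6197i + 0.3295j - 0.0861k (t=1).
0.9851 - 0.1672i + 0.0394j - 0.0103k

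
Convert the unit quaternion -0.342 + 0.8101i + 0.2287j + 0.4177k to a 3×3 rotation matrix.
[[0.5464, 0.6562, 0.5203], [0.0848, -0.6615, 0.7452], [0.8332, -0.3631, -0.4171]]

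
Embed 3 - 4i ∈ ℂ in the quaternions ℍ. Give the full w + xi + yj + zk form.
3 - 4i + 0j + 0k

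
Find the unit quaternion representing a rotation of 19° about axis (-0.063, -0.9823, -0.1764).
0.9863 - 0.0104i - 0.1621j - 0.0291k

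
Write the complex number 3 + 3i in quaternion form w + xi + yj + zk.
3 + 3i + 0j + 0k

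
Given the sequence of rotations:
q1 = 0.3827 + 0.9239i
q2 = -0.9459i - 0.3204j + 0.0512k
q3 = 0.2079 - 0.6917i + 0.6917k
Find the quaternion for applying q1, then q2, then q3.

q2 · q1 = 0.8739 - 0.362i - 0.0753j + 0.3156k
q3 · q2 · q1 = -0.287 - 0.6277i - 0.0477j + 0.7222k
-0.287 - 0.6277i - 0.0477j + 0.7222k


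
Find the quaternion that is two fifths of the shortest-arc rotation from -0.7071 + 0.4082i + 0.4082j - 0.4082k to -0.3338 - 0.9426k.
-0.6144 + 0.268i + 0.268j - 0.692k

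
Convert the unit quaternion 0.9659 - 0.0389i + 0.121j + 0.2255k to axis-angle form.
axis = (-0.1503, 0.4674, 0.8712), θ = π/6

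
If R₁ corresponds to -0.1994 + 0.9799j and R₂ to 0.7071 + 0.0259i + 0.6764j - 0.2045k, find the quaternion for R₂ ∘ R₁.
-0.8038 + 0.1952i + 0.558j + 0.0662k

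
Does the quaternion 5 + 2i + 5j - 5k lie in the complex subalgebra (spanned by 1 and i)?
No. The quaternion 5 + 2i + 5j - 5k has j-coefficient y = 5 and k-coefficient z = -5, not both zero, so it does not lie in the complex subalgebra spanned by 1 and i.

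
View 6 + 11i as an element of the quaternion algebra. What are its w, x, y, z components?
6 + 11i + 0j + 0k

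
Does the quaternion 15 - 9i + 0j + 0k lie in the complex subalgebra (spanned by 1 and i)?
Yes. The quaternion 15 - 9i has j- and k-coefficients y = z = 0, so it lies in the complex subalgebra spanned by 1 and i.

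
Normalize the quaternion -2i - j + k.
-0.8165i - 0.4082j + 0.4082k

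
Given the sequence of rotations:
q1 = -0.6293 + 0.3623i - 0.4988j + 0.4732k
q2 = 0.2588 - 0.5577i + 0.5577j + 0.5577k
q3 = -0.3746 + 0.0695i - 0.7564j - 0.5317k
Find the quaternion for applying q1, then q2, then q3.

q2 · q1 = 0.0535 + 0.9868i - 0.0141j - 0.1524k
q3 · q2 · q1 = -0.1803 - 0.2582i - 0.5493j + 0.7741k
-0.1803 - 0.2582i - 0.5493j + 0.7741k


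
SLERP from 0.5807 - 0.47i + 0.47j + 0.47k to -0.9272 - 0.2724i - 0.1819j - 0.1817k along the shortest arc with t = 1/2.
0.8479 - 0.1111i + 0.3666j + 0.3665k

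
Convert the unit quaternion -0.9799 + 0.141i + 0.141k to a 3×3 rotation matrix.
[[0.9602, 0.2763, 0.0398], [-0.2763, 0.9205, 0.2763], [0.0398, -0.2763, 0.9602]]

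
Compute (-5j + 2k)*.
5j - 2k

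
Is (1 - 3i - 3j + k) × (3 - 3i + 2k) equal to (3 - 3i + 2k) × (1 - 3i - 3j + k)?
No: pq = -8 - 18i - 6j - 4k ≠ -8 - 6i - 12j + 14k = qp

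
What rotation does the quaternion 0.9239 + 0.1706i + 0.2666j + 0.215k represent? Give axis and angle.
axis = (0.4459, 0.6968, 0.5619), θ = π/4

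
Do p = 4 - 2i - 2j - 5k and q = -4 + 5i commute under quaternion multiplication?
No: pq = -6 + 28i - 17j + 30k ≠ -6 + 28i + 33j + 10k = qp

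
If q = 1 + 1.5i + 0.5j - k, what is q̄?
1 - 1.5i - 0.5j + k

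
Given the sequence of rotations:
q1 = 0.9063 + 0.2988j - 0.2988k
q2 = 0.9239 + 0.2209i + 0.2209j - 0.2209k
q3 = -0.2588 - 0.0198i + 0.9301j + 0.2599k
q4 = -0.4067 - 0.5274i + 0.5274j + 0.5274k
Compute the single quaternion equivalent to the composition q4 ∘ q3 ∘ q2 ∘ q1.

q2 · q1 = 0.7053 + 0.2002i + 0.5423j - 0.4103k
q3 · q2 · q1 = -0.5763 - 0.5883i + 0.5596j + 0.0925k
q4 · q3 · q2 · q1 = -0.4198 + 0.2969i - 0.793j - 0.3264k
-0.4198 + 0.2969i - 0.793j - 0.3264k


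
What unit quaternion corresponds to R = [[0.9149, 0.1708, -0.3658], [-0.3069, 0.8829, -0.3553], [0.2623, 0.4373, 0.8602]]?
0.9563 + 0.2072i - 0.1642j - 0.1249k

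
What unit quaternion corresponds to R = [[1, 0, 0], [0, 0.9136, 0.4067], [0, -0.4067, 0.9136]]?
0.9782 - 0.2079i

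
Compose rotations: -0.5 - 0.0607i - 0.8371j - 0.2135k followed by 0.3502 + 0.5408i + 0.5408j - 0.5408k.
0.195 - 0.8598i - 0.4153j - 0.2242k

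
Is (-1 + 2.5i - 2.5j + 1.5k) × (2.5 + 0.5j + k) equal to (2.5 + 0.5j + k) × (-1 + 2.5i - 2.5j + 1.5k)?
No: pq = -2.75 + 3i - 9.25j + 4k ≠ -2.75 + 9.5i - 4.25j + 1.5k = qp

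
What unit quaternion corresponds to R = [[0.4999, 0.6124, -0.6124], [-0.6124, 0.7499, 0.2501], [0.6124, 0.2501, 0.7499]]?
0.866 - 0.3536j - 0.3536k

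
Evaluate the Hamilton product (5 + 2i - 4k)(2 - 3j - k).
6 - 8i - 13j - 19k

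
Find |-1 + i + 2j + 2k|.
√10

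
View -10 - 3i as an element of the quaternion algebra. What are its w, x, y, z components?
-10 - 3i + 0j + 0k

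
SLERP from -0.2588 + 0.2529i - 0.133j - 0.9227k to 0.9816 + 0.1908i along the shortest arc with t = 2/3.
-0.9074 - 0.0404i - 0.0597j - 0.4139k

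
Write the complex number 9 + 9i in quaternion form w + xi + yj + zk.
9 + 9i + 0j + 0k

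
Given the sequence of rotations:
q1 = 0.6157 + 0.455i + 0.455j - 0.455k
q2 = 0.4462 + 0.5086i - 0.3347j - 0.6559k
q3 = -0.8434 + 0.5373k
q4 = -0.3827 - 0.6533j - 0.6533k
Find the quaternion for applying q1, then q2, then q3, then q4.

q2 · q1 = -0.1028 + 0.9669i - 0.0701j - 0.2232k
q3 · q2 · q1 = 0.2066 - 0.7778i + 0.5786j + 0.133k
q4 · q3 · q2 · q1 = 0.3858 + 0.5888i + 0.1517j - 0.694k
0.3858 + 0.5888i + 0.1517j - 0.694k


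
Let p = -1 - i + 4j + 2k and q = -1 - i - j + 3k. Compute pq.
-2 + 16i - 2j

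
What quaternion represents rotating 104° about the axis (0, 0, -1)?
0.6157 - 0.788k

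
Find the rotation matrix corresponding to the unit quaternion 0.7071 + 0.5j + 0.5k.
[[0, -0.7071, 0.7071], [0.7071, 0.5, 0.5], [-0.7071, 0.5, 0.5]]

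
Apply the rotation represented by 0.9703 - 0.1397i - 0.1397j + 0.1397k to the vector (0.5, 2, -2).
(0.617, 1.535, -2.348)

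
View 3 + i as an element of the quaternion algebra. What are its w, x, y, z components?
3 + i + 0j + 0k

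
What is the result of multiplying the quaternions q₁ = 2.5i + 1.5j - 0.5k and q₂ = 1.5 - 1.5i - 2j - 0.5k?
6.5 + 2i + 4.25j - 3.5k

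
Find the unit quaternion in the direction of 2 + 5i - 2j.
0.3482 + 0.8704i - 0.3482j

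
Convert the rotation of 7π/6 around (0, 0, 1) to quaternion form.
-0.2588 + 0.9659k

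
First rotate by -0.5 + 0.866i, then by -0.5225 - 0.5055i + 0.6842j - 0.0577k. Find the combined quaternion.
0.699 - 0.1997i - 0.3921j - 0.5637k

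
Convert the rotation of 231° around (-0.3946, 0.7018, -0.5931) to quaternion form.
-0.4305 - 0.3562i + 0.6334j - 0.5353k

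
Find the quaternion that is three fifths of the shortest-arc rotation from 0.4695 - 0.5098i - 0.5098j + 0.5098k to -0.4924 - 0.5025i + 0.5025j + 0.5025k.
-0.1219 - 0.6978i + 0.1066j + 0.6978k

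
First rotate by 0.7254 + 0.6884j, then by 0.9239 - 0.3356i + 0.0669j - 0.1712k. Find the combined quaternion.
0.6241 - 0.1256i + 0.6845j - 0.3552k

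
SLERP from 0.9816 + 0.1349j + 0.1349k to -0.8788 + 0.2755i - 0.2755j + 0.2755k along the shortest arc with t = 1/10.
0.9836 - 0.0289i + 0.1514j + 0.0936k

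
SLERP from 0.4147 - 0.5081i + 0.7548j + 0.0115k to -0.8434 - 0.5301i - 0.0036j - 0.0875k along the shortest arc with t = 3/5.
0.8919 + 0.1284i + 0.4272j + 0.0748k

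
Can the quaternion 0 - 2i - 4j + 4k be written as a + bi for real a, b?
No. The quaternion -2i - 4j + 4k has j-coefficient y = -4 and k-coefficient z = 4, not both zero, so it does not lie in the complex subalgebra spanned by 1 and i.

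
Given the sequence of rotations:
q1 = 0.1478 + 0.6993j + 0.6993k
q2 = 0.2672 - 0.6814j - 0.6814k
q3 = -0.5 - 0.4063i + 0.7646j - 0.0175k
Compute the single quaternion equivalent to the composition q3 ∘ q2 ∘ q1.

q2 · q1 = 0.9925 + 0.0861j + 0.0861k
q3 · q2 · q1 = -0.5606 - 0.3359i + 0.7508j - 0.0954k
-0.5606 - 0.3359i + 0.7508j - 0.0954k


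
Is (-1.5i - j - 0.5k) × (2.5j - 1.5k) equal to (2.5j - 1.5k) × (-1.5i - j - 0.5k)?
No: pq = 1.75 + 2.75i - 2.25j - 3.75k ≠ 1.75 - 2.75i + 2.25j + 3.75k = qp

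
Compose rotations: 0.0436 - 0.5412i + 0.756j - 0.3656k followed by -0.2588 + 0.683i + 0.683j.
-0.158 - 0.0799i + 0.0838j + 0.9806k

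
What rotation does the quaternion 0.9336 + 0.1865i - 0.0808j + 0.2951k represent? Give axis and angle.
axis = (0.5205, -0.2255, 0.8236), θ = 42°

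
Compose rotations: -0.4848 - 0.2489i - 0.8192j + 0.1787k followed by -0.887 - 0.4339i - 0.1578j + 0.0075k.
0.1914 + 0.4091i + 0.8788j + 0.154k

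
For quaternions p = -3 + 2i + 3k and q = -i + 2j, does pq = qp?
No: pq = 2 - 3i - 9j + 4k ≠ 2 + 9i - 3j - 4k = qp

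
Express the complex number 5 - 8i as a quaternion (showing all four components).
5 - 8i + 0j + 0k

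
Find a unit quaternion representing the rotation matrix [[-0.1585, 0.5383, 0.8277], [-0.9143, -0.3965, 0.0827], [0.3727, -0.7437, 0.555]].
-0.5 + 0.4132i - 0.2275j + 0.7263k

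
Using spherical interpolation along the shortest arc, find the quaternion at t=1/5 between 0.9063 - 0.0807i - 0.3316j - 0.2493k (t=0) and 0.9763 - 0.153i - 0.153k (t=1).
0.9302 - 0.0963i - 0.2674j - 0.2323k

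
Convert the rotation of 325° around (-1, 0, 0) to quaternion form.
-0.9537 - 0.3007i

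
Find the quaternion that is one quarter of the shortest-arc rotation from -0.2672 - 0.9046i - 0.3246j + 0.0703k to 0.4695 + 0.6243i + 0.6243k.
-0.3447 - 0.8946i - 0.2578j - 0.1203k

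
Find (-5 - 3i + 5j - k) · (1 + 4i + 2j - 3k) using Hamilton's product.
-6 - 36i - 18j - 12k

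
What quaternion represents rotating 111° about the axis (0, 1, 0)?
0.5664 + 0.8241j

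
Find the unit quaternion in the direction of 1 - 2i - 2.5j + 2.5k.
0.239 - 0.4781i - 0.5976j + 0.5976k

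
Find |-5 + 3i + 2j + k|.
√39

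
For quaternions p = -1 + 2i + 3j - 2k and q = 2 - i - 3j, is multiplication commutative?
No: pq = 9 - i + 11j - 7k ≠ 9 + 11i + 7j - k = qp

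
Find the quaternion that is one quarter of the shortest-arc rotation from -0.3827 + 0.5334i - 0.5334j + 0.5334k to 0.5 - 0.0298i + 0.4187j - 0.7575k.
-0.4263 + 0.4181i - 0.5207j + 0.6101k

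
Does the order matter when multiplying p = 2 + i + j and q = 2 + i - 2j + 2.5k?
Yes: pq = 5 + 6.5i - 4.5j + 2k ≠ 5 + 1.5i + 0.5j + 8k = qp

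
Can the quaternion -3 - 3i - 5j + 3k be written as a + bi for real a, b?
No. The quaternion -3 - 3i - 5j + 3k has j-coefficient y = -5 and k-coefficient z = 3, not both zero, so it does not lie in the complex subalgebra spanned by 1 and i.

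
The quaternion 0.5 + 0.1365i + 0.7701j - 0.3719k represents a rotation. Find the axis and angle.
axis = (0.1576, 0.8892, -0.4294), θ = 2π/3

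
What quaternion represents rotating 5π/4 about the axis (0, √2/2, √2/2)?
-0.3827 + 0.6533j + 0.6533k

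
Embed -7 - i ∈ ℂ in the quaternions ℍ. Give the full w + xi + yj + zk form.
-7 - i + 0j + 0k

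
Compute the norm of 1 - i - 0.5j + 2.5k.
2.915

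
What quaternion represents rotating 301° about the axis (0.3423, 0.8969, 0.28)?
-0.8704 + 0.1686i + 0.4417j + 0.1379k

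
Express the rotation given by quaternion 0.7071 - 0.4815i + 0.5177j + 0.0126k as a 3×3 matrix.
[[0.4637, -0.5164, 0.72], [-0.4807, 0.536, 0.694], [-0.7443, -0.6679, 0.0003]]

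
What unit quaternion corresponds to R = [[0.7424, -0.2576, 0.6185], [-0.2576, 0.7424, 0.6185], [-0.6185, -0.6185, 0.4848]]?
0.8616 - 0.3589i + 0.3589j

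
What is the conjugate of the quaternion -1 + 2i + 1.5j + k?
-1 - 2i - 1.5j - k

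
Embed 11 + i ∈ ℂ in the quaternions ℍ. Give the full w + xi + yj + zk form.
11 + i + 0j + 0k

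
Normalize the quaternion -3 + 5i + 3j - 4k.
-0.3906 + 0.6509i + 0.3906j - 0.5208k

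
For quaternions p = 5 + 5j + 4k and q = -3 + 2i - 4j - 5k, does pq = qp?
No: pq = 25 + i - 27j - 47k ≠ 25 + 19i - 43j - 27k = qp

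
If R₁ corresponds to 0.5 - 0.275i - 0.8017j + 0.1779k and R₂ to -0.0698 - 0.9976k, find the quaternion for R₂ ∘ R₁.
0.1426 - 0.7806i + 0.3303j - 0.5112k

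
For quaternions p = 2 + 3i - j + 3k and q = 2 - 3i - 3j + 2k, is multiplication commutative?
No: pq = 4 + 7i - 23j - 2k ≠ 4 - 7i + 7j + 22k = qp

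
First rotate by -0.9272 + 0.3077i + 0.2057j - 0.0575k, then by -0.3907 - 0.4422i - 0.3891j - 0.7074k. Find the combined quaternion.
0.5377 + 0.4577i + 0.0373j + 0.7071k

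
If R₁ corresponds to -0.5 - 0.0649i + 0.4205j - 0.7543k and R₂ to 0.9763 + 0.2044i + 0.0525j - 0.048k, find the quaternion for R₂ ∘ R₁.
-0.5332 - 0.185i + 0.5416j - 0.6231k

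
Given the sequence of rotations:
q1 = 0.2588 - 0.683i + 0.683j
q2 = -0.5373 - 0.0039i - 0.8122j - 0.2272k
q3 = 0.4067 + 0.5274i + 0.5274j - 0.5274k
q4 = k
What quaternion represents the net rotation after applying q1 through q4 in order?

q2 · q1 = 0.413 + 0.5211i - 0.422j - 0.6162k
q3 · q2 · q1 = -0.2093 - 0.1178i + 0.0963j - 0.9658k
q4 · q3 · q2 · q1 = 0.9658 - 0.0963i - 0.1178j - 0.2093k
0.9658 - 0.0963i - 0.1178j - 0.2093k


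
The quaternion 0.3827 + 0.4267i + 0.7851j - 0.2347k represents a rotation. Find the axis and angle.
axis = (0.4619, 0.8498, -0.254), θ = 3π/4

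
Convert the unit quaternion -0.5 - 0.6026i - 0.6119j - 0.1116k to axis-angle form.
axis = (-0.6958, -0.7066, -0.1289), θ = 4π/3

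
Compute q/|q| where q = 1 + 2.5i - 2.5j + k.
0.2626 + 0.6565i - 0.6565j + 0.2626k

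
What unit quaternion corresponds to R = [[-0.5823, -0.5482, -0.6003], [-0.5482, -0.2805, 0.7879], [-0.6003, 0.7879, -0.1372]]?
-0.457i + 0.5998j + 0.6568k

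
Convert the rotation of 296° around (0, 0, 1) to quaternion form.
-0.848 + 0.5299k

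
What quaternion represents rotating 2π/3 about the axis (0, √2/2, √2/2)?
0.5 + 0.6124j + 0.6124k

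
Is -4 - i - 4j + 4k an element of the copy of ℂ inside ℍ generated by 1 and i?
No. The quaternion -4 - i - 4j + 4k has j-coefficient y = -4 and k-coefficient z = 4, not both zero, so it does not lie in the complex subalgebra spanned by 1 and i.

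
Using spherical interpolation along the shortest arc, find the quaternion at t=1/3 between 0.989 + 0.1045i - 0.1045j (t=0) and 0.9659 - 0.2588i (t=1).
0.9973 - 0.0175i - 0.0706j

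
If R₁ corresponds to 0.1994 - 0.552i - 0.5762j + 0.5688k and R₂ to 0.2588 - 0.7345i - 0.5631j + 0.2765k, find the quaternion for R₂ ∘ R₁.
-0.8356 - 0.4503i + 0.0038j + 0.3147k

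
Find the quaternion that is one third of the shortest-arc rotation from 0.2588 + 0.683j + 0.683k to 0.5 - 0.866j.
-0.0065 + 0.859j + 0.5119k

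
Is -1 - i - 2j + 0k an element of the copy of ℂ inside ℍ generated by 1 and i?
No. The quaternion -1 - i - 2j has j-coefficient y = -2 and k-coefficient z = 0, not both zero, so it does not lie in the complex subalgebra spanned by 1 and i.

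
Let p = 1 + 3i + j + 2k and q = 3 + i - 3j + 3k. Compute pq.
-3 + 19i - 7j - k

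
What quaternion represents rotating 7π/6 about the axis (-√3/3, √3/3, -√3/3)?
-0.2588 - 0.5577i + 0.5577j - 0.5577k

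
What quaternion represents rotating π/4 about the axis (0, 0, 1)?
0.9239 + 0.3827k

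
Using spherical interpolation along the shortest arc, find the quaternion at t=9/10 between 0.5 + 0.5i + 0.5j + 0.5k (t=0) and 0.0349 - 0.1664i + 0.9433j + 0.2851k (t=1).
0.0916 - 0.0957i + 0.9366j + 0.3243k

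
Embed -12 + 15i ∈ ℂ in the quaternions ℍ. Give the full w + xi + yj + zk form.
-12 + 15i + 0j + 0k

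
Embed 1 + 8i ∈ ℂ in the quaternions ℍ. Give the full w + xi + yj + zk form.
1 + 8i + 0j + 0k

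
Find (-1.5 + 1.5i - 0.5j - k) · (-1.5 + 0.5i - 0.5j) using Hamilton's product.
1.25 - 3.5i + j + k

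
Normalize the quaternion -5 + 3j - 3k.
-0.7625 + 0.4575j - 0.4575k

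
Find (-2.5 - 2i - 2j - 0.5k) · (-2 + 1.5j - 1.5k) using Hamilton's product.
7.25 + 7.75i - 2.75j + 1.75k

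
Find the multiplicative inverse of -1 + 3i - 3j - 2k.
-0.0435 - 0.1304i + 0.1304j + 0.087k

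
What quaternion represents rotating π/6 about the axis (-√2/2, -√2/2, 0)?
0.9659 - 0.183i - 0.183j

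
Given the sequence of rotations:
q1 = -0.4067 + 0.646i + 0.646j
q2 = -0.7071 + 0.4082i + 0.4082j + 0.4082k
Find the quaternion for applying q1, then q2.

q2 · q1 = -0.2398 - 0.8865i - 0.3591j - 0.166k
-0.2398 - 0.8865i - 0.3591j - 0.166k


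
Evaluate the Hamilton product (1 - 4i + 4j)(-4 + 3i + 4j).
-8 + 19i - 12j - 28k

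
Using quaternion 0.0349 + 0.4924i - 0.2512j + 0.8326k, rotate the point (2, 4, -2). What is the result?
(-3.852, -2.959, -0.639)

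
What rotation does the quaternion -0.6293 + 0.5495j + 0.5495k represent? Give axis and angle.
axis = (0, √2/2, √2/2), θ = 258°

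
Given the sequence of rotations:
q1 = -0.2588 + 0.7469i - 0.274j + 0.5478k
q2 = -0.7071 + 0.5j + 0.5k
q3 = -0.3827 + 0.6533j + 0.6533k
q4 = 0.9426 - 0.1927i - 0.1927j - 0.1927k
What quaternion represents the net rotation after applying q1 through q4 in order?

q2 · q1 = 0.0461 - 0.1172i + 0.4378j - 0.8902k
q3 · q2 · q1 = 0.2779 - 0.8227i - 0.214j + 0.4474k
q4 · q3 · q2 · q1 = 0.1484 - 0.9565i - 0.0105j + 0.2509k
0.1484 - 0.9565i - 0.0105j + 0.2509k


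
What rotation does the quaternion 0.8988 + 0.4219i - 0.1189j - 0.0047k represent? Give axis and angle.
axis = (0.9625, -0.2712, -0.0107), θ = 52°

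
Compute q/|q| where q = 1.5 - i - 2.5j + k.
0.4629 - 0.3086i - 0.7715j + 0.3086k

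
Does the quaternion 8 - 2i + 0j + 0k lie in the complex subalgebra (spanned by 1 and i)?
Yes. The quaternion 8 - 2i has j- and k-coefficients y = z = 0, so it lies in the complex subalgebra spanned by 1 and i.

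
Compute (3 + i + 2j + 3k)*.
3 - i - 2j - 3k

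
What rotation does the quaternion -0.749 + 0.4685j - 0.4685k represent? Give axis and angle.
axis = (0, √2/2, -√2/2), θ = 277°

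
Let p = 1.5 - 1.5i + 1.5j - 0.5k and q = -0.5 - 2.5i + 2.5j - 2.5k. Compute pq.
-9.5 - 5.5i + 0.5j - 3.5k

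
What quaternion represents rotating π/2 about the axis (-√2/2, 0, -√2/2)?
0.7071 - 0.5i - 0.5k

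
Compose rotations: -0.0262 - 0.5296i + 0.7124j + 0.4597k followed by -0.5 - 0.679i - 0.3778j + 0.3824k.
-0.2531 - 0.1635i - 0.2367j - 0.9237k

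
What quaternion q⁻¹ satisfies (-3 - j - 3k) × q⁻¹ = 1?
-0.1579 + 0.0526j + 0.1579k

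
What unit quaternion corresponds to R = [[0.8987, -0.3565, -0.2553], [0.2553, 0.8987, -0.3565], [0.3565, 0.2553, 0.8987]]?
0.9613 + 0.1591i - 0.1591j + 0.1591k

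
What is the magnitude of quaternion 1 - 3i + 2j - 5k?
√39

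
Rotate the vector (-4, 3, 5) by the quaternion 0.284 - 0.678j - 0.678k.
(2.585, 6.379, 1.621)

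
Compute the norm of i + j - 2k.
√6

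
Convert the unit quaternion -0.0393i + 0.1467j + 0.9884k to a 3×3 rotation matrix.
[[-0.9969, -0.0115, -0.0777], [-0.0115, -0.957, 0.29], [-0.0777, 0.29, 0.9539]]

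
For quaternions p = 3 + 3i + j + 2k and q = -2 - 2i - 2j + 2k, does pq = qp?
No: pq = -2 - 6i - 18j - 2k ≠ -2 - 18i + 2j + 6k = qp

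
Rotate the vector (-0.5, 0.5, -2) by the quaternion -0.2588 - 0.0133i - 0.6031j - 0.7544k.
(-0.419, -2.079, 0.06)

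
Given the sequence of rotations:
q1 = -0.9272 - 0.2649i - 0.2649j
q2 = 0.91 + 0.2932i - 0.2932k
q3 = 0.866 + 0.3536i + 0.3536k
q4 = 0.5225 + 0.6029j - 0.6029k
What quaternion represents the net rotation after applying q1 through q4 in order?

q2 · q1 = -0.7661 - 0.5906i - 0.1634j + 0.1942k
q3 · q2 · q1 = -0.5233 - 0.7246i - 0.419j - 0.1605k
q4 · q3 · q2 · q1 = -0.1176 - 0.728i - 0.0976j + 0.6685k
-0.1176 - 0.728i - 0.0976j + 0.6685k


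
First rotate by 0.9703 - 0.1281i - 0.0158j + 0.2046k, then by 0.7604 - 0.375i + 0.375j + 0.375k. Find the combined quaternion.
0.619 - 0.3786i + 0.3805j + 0.5734k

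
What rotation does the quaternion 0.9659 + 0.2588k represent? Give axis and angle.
axis = (0, 0, 1), θ = π/6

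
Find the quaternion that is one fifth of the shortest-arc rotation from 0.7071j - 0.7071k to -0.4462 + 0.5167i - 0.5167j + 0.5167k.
0.0979 - 0.1133i + 0.6991j - 0.6991k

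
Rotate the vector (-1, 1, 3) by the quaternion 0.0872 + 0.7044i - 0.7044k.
(-2.862, -1.23, 1.138)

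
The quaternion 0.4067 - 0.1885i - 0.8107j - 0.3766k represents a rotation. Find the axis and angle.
axis = (-0.2063, -0.8874, -0.4122), θ = 132°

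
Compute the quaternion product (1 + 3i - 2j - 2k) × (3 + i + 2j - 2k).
18i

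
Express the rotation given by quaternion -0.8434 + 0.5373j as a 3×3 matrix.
[[0.4226, 0, -0.9063], [0, 1, 0], [0.9063, 0, 0.4226]]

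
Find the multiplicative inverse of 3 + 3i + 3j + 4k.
0.0698 - 0.0698i - 0.0698j - 0.093k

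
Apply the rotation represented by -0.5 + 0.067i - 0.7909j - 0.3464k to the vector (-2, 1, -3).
(-1.704, -1.575, 2.936)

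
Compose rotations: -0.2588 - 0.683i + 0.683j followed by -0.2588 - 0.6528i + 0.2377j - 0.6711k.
-0.5412 + 0.8041i + 0.2201j - 0.1098k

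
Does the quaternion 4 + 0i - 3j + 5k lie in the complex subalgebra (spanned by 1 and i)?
No. The quaternion 4 - 3j + 5k has j-coefficient y = -3 and k-coefficient z = 5, not both zero, so it does not lie in the complex subalgebra spanned by 1 and i.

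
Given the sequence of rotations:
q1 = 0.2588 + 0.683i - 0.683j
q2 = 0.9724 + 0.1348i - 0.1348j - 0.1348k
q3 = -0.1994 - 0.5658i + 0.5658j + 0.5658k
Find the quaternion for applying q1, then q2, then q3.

q2 · q1 = 0.0675 + 0.607i - 0.7911j - 0.0349k
q3 · q2 · q1 = 0.7973 + 0.2686i + 0.5196j + 0.1493k
0.7973 + 0.2686i + 0.5196j + 0.1493k


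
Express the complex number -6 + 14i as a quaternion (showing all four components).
-6 + 14i + 0j + 0k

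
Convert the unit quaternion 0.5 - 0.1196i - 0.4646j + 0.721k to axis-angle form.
axis = (-0.1381, -0.5365, 0.8325), θ = 2π/3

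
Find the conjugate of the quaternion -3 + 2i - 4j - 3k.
-3 - 2i + 4j + 3k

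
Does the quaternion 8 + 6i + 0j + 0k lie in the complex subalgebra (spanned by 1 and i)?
Yes. The quaternion 8 + 6i has j- and k-coefficients y = z = 0, so it lies in the complex subalgebra spanned by 1 and i.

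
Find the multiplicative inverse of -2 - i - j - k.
-0.2857 + 0.1429i + 0.1429j + 0.1429k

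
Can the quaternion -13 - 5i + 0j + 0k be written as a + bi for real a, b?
Yes. The quaternion -13 - 5i has j- and k-coefficients y = z = 0, so it lies in the complex subalgebra spanned by 1 and i.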